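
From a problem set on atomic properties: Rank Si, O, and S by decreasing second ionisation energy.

O, S, Si

IE_2 is the cost of taking one more electron from the +1 cation: Si⁺ still has 3 valence electrons; O⁺ still has 5 valence electrons; S⁺ still has 5 valence electrons.
All are still removing valence electrons, so compare the +1 ions as you would atoms: IE_2 generally rises across a period (higher Z_eff) and falls down a group (larger shell), subject to the usual subshell exceptions.
Valence configurations: Si⁺ [Ne]3s²3p¹, O⁺ [He]2s²2p³, S⁺ [Ne]3s²3p³.
Tabulated IE_2 (kJ/mol): Si 1577, O 3388, S 2252.
Putting it together, IE_2: Si < S < O.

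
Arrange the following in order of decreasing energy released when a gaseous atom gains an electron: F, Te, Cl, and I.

F is in period 2, group 17; Cl is in period 3, group 17; Te is in period 5, group 16; I is in period 5, group 17.
EA tends to increase across a period and decrease down a group, though the pattern is less regular than for IE or radius.
These span different periods and groups, so the two trends combine.
I > Te: I lies to the right of Te in period 5, so the across-period effect alone puts I higher.
F > I: they share group 17; the group trend gives F the larger value.
Cl > F: this pair runs against the simple trend — see the exception note.
Note the exception: Cl has a higher electron affinity than F, contrary to the simple trend — F's small 2p subshell makes the incoming electron feel strong e⁻–e⁻ repulsion, so Cl actually releases more energy on gaining an electron.
Tabulated electron affinity (kJ/mol): F 328, Cl 349, Te 190, I 295.
So from highest to lowest: Cl > F > I > Te.

Cl > F > I > Te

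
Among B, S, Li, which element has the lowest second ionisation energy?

IE_2 is the cost of taking one more electron from the +1 cation: B⁺ still has 2 valence electrons; S⁺ still has 5 valence electrons; Li⁺ is the bare [He] core.
Pulling an electron out of a noble-gas core costs far more than removing a remaining valence electron, so Li sits at the high end of IE_2.
Valence configurations: B⁺ [He]2s², S⁺ [Ne]3s²3p³.
The numbers (kJ/mol): B 2427, S 2252, Li 7298.
Overall IE_2 order: S < B < Li.

S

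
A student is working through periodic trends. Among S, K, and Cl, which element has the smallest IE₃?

Consider each +2 ion: S²⁺ still has 4 valence electrons; K²⁺ is already 1 electron into the core; Cl²⁺ still has 5 valence electrons.
Breaking into a closed-shell core is much more expensive than removing a leftover valence electron — K has the largest IE_3 here.
Valence configurations: S²⁺ [Ne]3s²3p², Cl²⁺ [Ne]3s²3p³.
Tabulated IE_3 (kJ/mol): S 3357, K 4420, Cl 3822.
So the third ionization energies run S < Cl < K.

S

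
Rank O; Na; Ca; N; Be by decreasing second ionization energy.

After 1 electron has been removed, what remains? O⁺ still has 5 valence electrons; Na⁺ is the bare [Ne] core; Ca⁺ still has 1 valence electron; N⁺ still has 4 valence electrons; Be⁺ still has 1 valence electron.
Breaking into a closed-shell core is much more expensive than removing a leftover valence electron — Na has the largest IE_2 here.
Valence configurations: O⁺ [He]2s²2p³, Ca⁺ [Ar]4s¹, N⁺ [He]2s²2p², Be⁺ [He]2s¹.
Approximate IE_2 values (kJ/mol): O 3388, Na 4562, Ca 1145, N 2856, Be 1757.
Hence IE_2: Ca < Be < N < O < Na.

Na > O > N > Be > Ca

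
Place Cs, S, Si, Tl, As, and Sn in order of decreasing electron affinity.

Si is in period 3, group 14; S is in period 3, group 16; As is in period 4, group 15; Sn is in period 5, group 14; Cs is in period 6, group 1; Tl is in period 6, group 13.
Atoms with high Z_eff and room in the valence shell (especially the halogens) have the most exothermic electron affinities.
These span different periods and groups, so the two trends combine.
Cs > Tl: this pair runs against the simple trend — see the exception note.
As > Cs: both effects reinforce here, so As is clearly the higher of the two.
Sn > As: this pair runs against the simple trend — see the exception note.
Si > Sn: they share group 14; the group trend gives Si the larger value.
S > Si: both are in period 3; the period trend gives S the larger value.
Note the exception: Cs has a higher electron affinity than Tl, contrary to the simple trend — Tl's ns²np¹ configuration gives only a small electron affinity — the sparsely filled np subshell binds an added electron weakly.
Note the exception: Sn has a higher electron affinity than As, contrary to the simple trend — adding an electron to As's half-filled np³ subshell costs electron-pairing energy.
Tabulated electron affinity (kJ/mol): Si 134, S 200, As 78, Sn 107, Cs 46, Tl 19.
So from highest to lowest: S > Si > Sn > As > Cs > Tl.

S > Si > Sn > As > Cs > Tl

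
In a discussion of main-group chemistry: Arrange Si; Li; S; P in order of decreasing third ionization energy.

Consider each +2 ion: Si²⁺ still has 2 valence electrons; Li²⁺ is already 1 electron into the core; S²⁺ still has 4 valence electrons; P²⁺ still has 3 valence electrons.
Core electrons are held far more tightly than valence electrons, so Li tops the IE_3 order.
Valence configurations: Si²⁺ [Ne]3s², S²⁺ [Ne]3s²3p², P²⁺ [Ne]3s²3p¹.
P²⁺ loses a lone 3p electron whereas Si²⁺ must break into a filled 3s² pair, so IE_3(Si) > IE_3(P) even though P has the higher nuclear charge.
Tabulated IE_3 (kJ/mol): Si 3232, Li 11815, S 3357, P 2914.
So the third ionization energies run P < Si < S < Li.

Li > S > Si > P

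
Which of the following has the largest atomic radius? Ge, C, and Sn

Sn

Atomic radius shrinks across a period as nuclear charge pulls the same shell inward, and grows down a group as new shells are added.
All are in group 14, so atomic radius increases down the group.
The largest atomic radius among these belongs to Sn.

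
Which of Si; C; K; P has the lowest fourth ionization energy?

Si

Consider each +3 ion: Si³⁺ still has 1 valence electron; C³⁺ still has 1 valence electron; K³⁺ is already 2 electrons into the core; P³⁺ still has 2 valence electrons.
Usually core removal costs more than valence removal, but here the competition is close: a tightly held n=2 valence electron can cost more to remove than an n=3 core electron, so the actual values have to decide it.
Valence configurations: Si³⁺ [Ne]3s¹, C³⁺ [He]2s¹, P³⁺ [Ne]3s².
Tabulated IE_4 (kJ/mol): Si 4356, C 6223, K 5877, P 4964.
Putting it together, IE_4: Si < P < K < C.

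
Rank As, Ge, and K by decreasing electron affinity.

K is in period 4, group 1; Ge is in period 4, group 14; As is in period 4, group 15.
Electron affinity generally becomes more exothermic across a period toward the halogens and less exothermic down a group.
All lie in period 4; the across-period trend (electron affinity increases left to right) applies, with the exception below.
Note the exception: Ge has a higher electron affinity than As, contrary to the simple trend — adding an electron to As's half-filled 4p³ is unfavourable, so Ge (4p²) has the more exothermic EA.
Approximate values (kJ/mol): K 48, Ge 119, As 78.
So from highest to lowest: Ge > As > K.

Ge > As > K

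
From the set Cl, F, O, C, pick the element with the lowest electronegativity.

C is in period 2, group 14; O is in period 2, group 16; F is in period 2, group 17; Cl is in period 3, group 17.
Electronegativity increases across a period and decreases down a group, tracking effective nuclear charge and atomic size.
Neither a single period nor a single group — weigh both effects.
Cl > C: period and group pull opposite ways; the across-period shift dominates (3.16 vs 2.55).
O > Cl: the two effects oppose for this pair; the down-group effect wins (3.44 vs 3.16).
F > O: both are in period 2; the period trend gives F the larger value.
Approximate values (Pauling): C 2.55, O 3.44, F 3.98, Cl 3.16.
The lowest electronegativity among these belongs to C.

C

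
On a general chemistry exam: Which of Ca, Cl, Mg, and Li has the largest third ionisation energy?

Li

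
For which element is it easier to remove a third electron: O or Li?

O

After 2 electrons have been removed, what remains? O²⁺ still has 4 valence electrons; Li²⁺ is already 1 electron into the core.
Core electrons are held far more tightly than valence electrons, so Li tops the IE_3 order.
Tabulated IE_3 (kJ/mol): O 5300, Li 11815.
Overall IE_3 order: O < Li.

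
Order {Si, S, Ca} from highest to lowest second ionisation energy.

S > Si > Ca

After 1 electron has been removed, what remains? Si⁺ still has 3 valence electrons; S⁺ still has 5 valence electrons; Ca⁺ still has 1 valence electron.
All are still removing valence electrons, so compare the +1 ions as you would atoms: IE_2 generally rises across a period (higher Z_eff) and falls down a group (larger shell), subject to the usual subshell exceptions.
Valence configurations: Si⁺ [Ne]3s²3p¹, S⁺ [Ne]3s²3p³, Ca⁺ [Ar]4s¹.
Tabulated IE_2 (kJ/mol): Si 1577, S 2252, Ca 1145.
Overall IE_2 order: Ca < Si < S.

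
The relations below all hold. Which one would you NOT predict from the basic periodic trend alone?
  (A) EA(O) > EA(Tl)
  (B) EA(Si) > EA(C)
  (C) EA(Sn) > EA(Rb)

The general trend: electron affinity increases across a period and decreases down a group.
(A) O (period 2, group 16) vs Tl (period 6, group 13): the stated order agrees with the simple trend.
(B) Si (period 3, group 14) vs C (period 2, group 14): the stated order contradicts the simple trend.
(C) Sn (period 5, group 14) vs Rb (period 5, group 1): the stated order agrees with the simple trend.
The exception is (B): Si's larger, more diffuse 3p orbitals accept an added electron slightly more readily than C's compact 2p.

(B)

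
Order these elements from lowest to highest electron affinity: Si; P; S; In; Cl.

Si is in period 3, group 14; P is in period 3, group 15; S is in period 3, group 16; Cl is in period 3, group 17; In is in period 5, group 13.
EA tends to increase across a period and decrease down a group, though the pattern is less regular than for IE or radius.
Neither a single period nor a single group — weigh both effects.
P > In: both effects reinforce here, so P is clearly the higher of the two.
Si > P: this pair runs against the simple trend — see the exception note.
S > Si: S lies to the right of Si in period 3, so the across-period effect alone puts S higher.
Cl > S: both are in period 3; the period trend gives Cl the larger value.
Note the exception: Si has a higher electron affinity than P, contrary to the simple trend — adding an electron to P's half-filled 3p³ is unfavourable, so Si (3p²) has the more exothermic EA.
For reference (kJ/mol): Si 134, P 72, S 200, Cl 349, In 29.
So from lowest to highest: In < P < Si < S < Cl.

In, P, Si, S, Cl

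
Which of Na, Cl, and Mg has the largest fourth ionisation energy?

Mg

After 3 electrons have been removed, what remains? Na³⁺ is already 2 electrons into the core; Cl³⁺ still has 4 valence electrons; Mg³⁺ is already 1 electron into the core.
Core electrons are held far more tightly than valence electrons, so Na and Mg top the IE_4 order.
The numbers (kJ/mol): Na 9543, Cl 5159, Mg 10543.
Putting it together, IE_4: Cl < Na < Mg.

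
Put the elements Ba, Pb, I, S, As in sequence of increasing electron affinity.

S is in period 3, group 16; As is in period 4, group 15; I is in period 5, group 17; Ba is in period 6, group 2; Pb is in period 6, group 14.
EA tends to increase across a period and decrease down a group, though the pattern is less regular than for IE or radius.
These span different periods and groups, so the two trends combine.
Pb > Ba: Pb lies to the right of Ba in period 6, so the across-period effect alone puts Pb higher.
As > Pb: both effects reinforce here, so As is clearly the higher of the two.
S > As: relative to As, both the across-period and down-group shifts push S's electron affinity up.
I > S: period and group pull opposite ways; the across-period shift dominates (295 vs 200 kJ/mol).
For reference (kJ/mol): S 200, As 78, I 295, Ba 14, Pb 35.
So from lowest to highest: Ba < Pb < As < S < I.

Ba < Pb < As < S < I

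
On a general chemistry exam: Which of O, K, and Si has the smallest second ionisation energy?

Si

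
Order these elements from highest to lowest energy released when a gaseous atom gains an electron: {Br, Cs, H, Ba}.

Br, H, Cs, Ba

H is in period 1, group 1; Br is in period 4, group 17; Cs is in period 6, group 1; Ba is in period 6, group 2.
EA tends to increase across a period and decrease down a group, though the pattern is less regular than for IE or radius.
Here both period and group differ, so the two effects have to be weighed against each other.
Cs > Ba: this pair runs against the simple trend — see the exception note.
H > Cs: they share group 1; the group trend gives H the larger value.
Br > H: period and group pull opposite ways; the across-period shift dominates (325 vs 73 kJ/mol).
Note the exception: Cs has a higher electron affinity than Ba, contrary to the simple trend — adding an electron to Ba (ns²) has to open a new, higher-energy np subshell, which is unfavourable.
Approximate values (kJ/mol): H 73, Br 325, Cs 46, Ba 14.
So from highest to lowest: Br > H > Cs > Ba.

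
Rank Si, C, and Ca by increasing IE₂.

Ca, Si, C

IE_2 is the cost of taking one more electron from the +1 cation: Si⁺ still has 3 valence electrons; C⁺ still has 3 valence electrons; Ca⁺ still has 1 valence electron.
All are still removing valence electrons, so compare the +1 ions as you would atoms: IE_2 generally rises across a period (higher Z_eff) and falls down a group (larger shell), subject to the usual subshell exceptions.
Valence configurations: Si⁺ [Ne]3s²3p¹, C⁺ [He]2s²2p¹, Ca⁺ [Ar]4s¹.
Tabulated IE_2 (kJ/mol): Si 1577, C 2353, Ca 1145.
Hence IE_2: Ca < Si < C.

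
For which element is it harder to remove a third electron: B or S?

B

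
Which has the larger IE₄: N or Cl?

N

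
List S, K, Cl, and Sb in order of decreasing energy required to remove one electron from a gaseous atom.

S is in period 3, group 16; Cl is in period 3, group 17; K is in period 4, group 1; Sb is in period 5, group 15.
IE₁ increases left→right with effective nuclear charge and decreases top→bottom as the valence shell moves farther out.
Neither a single period nor a single group — weigh both effects.
Sb > K: the two effects oppose for this pair; the across-period effect wins (831 vs 419 kJ/mol).
S > Sb: relative to Sb, both the across-period and down-group shifts push S's first ionization energy up.
Cl > S: both are in period 3; the period trend gives Cl the larger value.
Approximate values (kJ/mol): S 1000, Cl 1251, K 419, Sb 831.
So from highest to lowest: Cl > S > Sb > K.

Cl > S > Sb > K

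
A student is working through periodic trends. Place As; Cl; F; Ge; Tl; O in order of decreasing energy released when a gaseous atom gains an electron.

Cl > F > O > Ge > As > Tl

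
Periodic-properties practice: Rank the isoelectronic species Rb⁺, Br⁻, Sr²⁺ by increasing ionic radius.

Sr²⁺, Rb⁺, Br⁻

All of these have 36 electrons, so size is governed by nuclear charge alone: the more protons, the stronger the pull on the same electron cloud, and the smaller the ion.
Nuclear charges: Sr²⁺ (Z=38), Rb⁺ (Z=37), Br⁻ (Z=35).
Smallest to largest: Sr²⁺ < Rb⁺ < Br⁻.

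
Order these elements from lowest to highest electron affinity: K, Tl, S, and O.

Atoms with high Z_eff and room in the valence shell (especially the halogens) have the most exothermic electron affinities.
Here both period and group differ, so the two effects have to be weighed against each other.
K > Tl: period and group pull opposite ways; the down-group shift dominates (48 vs 19 kJ/mol).
O > K: both effects reinforce here, so O is clearly the higher of the two.
S > O: this pair runs against the simple trend — see the exception note.
Note the exception: S has a higher electron affinity than O, contrary to the simple trend — the compact 2p subshell of O repels the added electron more than S's larger 3p does.
Tabulated electron affinity (kJ/mol): O 141, S 200, K 48, Tl 19.
So from lowest to highest: Tl < K < O < S.

Tl < K < O < S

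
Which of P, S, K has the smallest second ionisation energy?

P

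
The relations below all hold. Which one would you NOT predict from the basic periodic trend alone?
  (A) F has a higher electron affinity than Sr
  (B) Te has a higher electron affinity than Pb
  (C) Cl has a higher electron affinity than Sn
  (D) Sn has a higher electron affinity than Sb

The general trend: electron affinity increases across a period and decreases down a group.
(A) F (period 2, group 17) vs Sr (period 5, group 2): the stated order agrees with the simple trend.
(B) Te (period 5, group 16) vs Pb (period 6, group 14): the stated order agrees with the simple trend.
(C) Cl (period 3, group 17) vs Sn (period 5, group 14): the stated order agrees with the simple trend.
(D) Sn (period 5, group 14) vs Sb (period 5, group 15): the stated order contradicts the simple trend.
The exception is (D): adding an electron to Sb's half-filled 5p³ is unfavourable, so Sn has the more exothermic EA.

(D)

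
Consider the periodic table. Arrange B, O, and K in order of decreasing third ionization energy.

IE_3 is the cost of taking one more electron from the +2 cation: B²⁺ still has 1 valence electron; O²⁺ still has 4 valence electrons; K²⁺ is already 1 electron into the core.
Usually core removal costs more than valence removal, but here the competition is close: a tightly held n=2 valence electron can cost more to remove than an n=3 core electron, so the actual values have to decide it.
Valence configurations: B²⁺ [He]2s¹, O²⁺ [He]2s²2p².
Tabulated IE_3 (kJ/mol): B 3660, O 5300, K 4420.
Putting it together, IE_3: B < K < O.

O > K > B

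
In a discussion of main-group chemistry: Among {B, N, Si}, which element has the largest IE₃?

After 2 electrons have been removed, what remains? B²⁺ still has 1 valence electron; N²⁺ still has 3 valence electrons; Si²⁺ still has 2 valence electrons.
All are still removing valence electrons, so compare the +2 ions as you would atoms: IE_3 generally rises across a period (higher Z_eff) and falls down a group (larger shell), subject to the usual subshell exceptions.
Valence configurations: B²⁺ [He]2s¹, N²⁺ [He]2s²2p¹, Si²⁺ [Ne]3s².
Tabulated IE_3 (kJ/mol): B 3660, N 4578, Si 3232.
Putting it together, IE_3: Si < B < N.

N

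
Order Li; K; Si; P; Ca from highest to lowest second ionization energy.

Li > K > P > Si > Ca

The second ionization energy removes an electron from the +1 ion. For each element: Li⁺ is the bare [He] core; K⁺ is the bare [Ar] core; Si⁺ still has 3 valence electrons; P⁺ still has 4 valence electrons; Ca⁺ still has 1 valence electron.
Breaking into a closed-shell core is much more expensive than removing a leftover valence electron — K and Li have the largest IE_2 here.
Valence configurations: Si⁺ [Ne]3s²3p¹, P⁺ [Ne]3s²3p², Ca⁺ [Ar]4s¹.
Tabulated IE_2 (kJ/mol): Li 7298, K 3052, Si 1577, P 1907, Ca 1145.
Hence IE_2: Ca < Si < P < K < Li.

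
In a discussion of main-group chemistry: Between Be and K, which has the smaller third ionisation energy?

The third ionization energy removes an electron from the +2 ion. For each element: Be²⁺ is the bare [He] core; K²⁺ is already 1 electron into the core.
All of these are removing an electron from a noble-gas core or deeper; the smaller core (lower principal quantum number) is held far more tightly, and within a period the higher nuclear charge binds the same core more tightly.
Approximate IE_3 values (kJ/mol): Be 14849, K 4420.
Putting it together, IE_3: K < Be.

K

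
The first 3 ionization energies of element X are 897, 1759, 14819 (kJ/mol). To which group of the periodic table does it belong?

Group 2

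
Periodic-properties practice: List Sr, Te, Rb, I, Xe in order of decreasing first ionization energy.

Xe > I > Te > Sr > Rb

Rb is in period 5, group 1; Sr is in period 5, group 2; Te is in period 5, group 16; I is in period 5, group 17; Xe is in period 5, group 18.
IE₁ increases left→right with effective nuclear charge and decreases top→bottom as the valence shell moves farther out.
All lie in period 5, so first ionization energy increases left to right.
So from highest to lowest: Xe > I > Te > Sr > Rb.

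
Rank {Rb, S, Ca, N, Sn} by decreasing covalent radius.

Rb > Ca > Sn > S > N

Moving right in a period, electrons are added to the same shell under a stronger nuclear pull, so atoms get smaller; moving down, a new shell is opened and atoms get larger.
Neither a single period nor a single group — weigh both effects.
S > N: the two effects oppose for this pair; the down-group effect wins (103 vs 71 pm).
Sn > S: both effects reinforce here, so Sn is clearly the larger of the two.
Ca > Sn: the two effects oppose for this pair; the across-period effect wins (171 vs 140 pm).
Rb > Ca: both effects reinforce here, so Rb is clearly the larger of the two.
For reference (pm): N 71, S 103, Ca 171, Rb 210, Sn 140.
So from largest to smallest: Rb > Ca > Sn > S > N.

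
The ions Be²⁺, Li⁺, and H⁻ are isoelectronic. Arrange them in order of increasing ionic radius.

Be²⁺ < Li⁺ < H⁻

All of these have 2 electrons, so size is governed by nuclear charge alone: the more protons, the stronger the pull on the same electron cloud, and the smaller the ion.
Nuclear charges: Be²⁺ (Z=4), Li⁺ (Z=3), H⁻ (Z=1).
Smallest to largest: Be²⁺ < Li⁺ < H⁻.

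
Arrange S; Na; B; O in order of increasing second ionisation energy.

S, B, O, Na

After 1 electron has been removed, what remains? S⁺ still has 5 valence electrons; Na⁺ is the bare [Ne] core; B⁺ still has 2 valence electrons; O⁺ still has 5 valence electrons.
Core electrons are held far more tightly than valence electrons, so Na tops the IE_2 order.
Valence configurations: S⁺ [Ne]3s²3p³, B⁺ [He]2s², O⁺ [He]2s²2p³.
Approximate IE_2 values (kJ/mol): S 2252, Na 4562, B 2427, O 3388.
Putting it together, IE_2: S < B < O < Na.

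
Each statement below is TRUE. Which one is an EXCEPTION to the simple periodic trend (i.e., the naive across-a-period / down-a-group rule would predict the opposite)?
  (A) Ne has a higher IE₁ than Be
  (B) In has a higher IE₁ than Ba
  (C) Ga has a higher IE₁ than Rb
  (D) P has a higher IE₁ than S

The general trend: IE₁ increases across a period and decreases down a group.
(A) Ne (period 2, group 18) vs Be (period 2, group 2): the stated order agrees with the simple trend.
(B) In (period 5, group 13) vs Ba (period 6, group 2): the stated order agrees with the simple trend.
(C) Ga (period 4, group 13) vs Rb (period 5, group 1): the stated order agrees with the simple trend.
(D) P (period 3, group 15) vs S (period 3, group 16): the stated order contradicts the simple trend.
The exception is (D): S (3p⁴) ionizes more easily than half-filled P (3p³) because the paired 3p electron in S is pushed out by e⁻–e⁻ repulsion.

(D)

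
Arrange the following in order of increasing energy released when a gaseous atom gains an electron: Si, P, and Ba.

Ba, P, Si

Si is in period 3, group 14; P is in period 3, group 15; Ba is in period 6, group 2.
EA tends to increase across a period and decrease down a group, though the pattern is less regular than for IE or radius.
Here both period and group differ, so the two effects have to be weighed against each other.
P > Ba: both effects reinforce here, so P is clearly the higher of the two.
Si > P: this pair runs against the simple trend — see the exception note.
Note the exception: Si has a higher electron affinity than P, contrary to the simple trend — adding an electron to P's half-filled 3p³ is unfavourable, so Si (3p²) has the more exothermic EA.
For reference (kJ/mol): Si 134, P 72, Ba 14.
So from lowest to highest: Ba < P < Si.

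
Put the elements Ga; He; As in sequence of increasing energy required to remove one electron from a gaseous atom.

Ga < As < He

He is in period 1, group 18; Ga is in period 4, group 13; As is in period 4, group 15.
IE₁ increases left→right with effective nuclear charge and decreases top→bottom as the valence shell moves farther out.
These span different periods and groups, so the two trends combine.
As > Ga: both are in period 4; the period trend gives As the larger value.
He > As: both effects reinforce here, so He is clearly the higher of the two.
Approximate values (kJ/mol): He 2372, Ga 579, As 947.
So from lowest to highest: Ga < As < He.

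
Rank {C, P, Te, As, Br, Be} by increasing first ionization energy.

Te, Be, As, P, C, Br

Be is in period 2, group 2; C is in period 2, group 14; P is in period 3, group 15; As is in period 4, group 15; Br is in period 4, group 17; Te is in period 5, group 16.
IE₁ increases left→right with effective nuclear charge and decreases top→bottom as the valence shell moves farther out.
Here both period and group differ, so the two effects have to be weighed against each other.
Be > Te: the two effects oppose for this pair; the down-group effect wins (900 vs 869 kJ/mol).
As > Be: the two effects oppose for this pair; the across-period effect wins (947 vs 900 kJ/mol).
P > As: they share group 15; the group trend gives P the larger value.
C > P: the two effects oppose for this pair; the down-group effect wins (1086 vs 1012 kJ/mol).
Br > C: the two effects oppose for this pair; the across-period effect wins (1140 vs 1086 kJ/mol).
Approximate values (kJ/mol): Be 900, C 1086, P 1012, As 947, Br 1140, Te 869.
So from lowest to highest: Te < Be < As < P < C < Br.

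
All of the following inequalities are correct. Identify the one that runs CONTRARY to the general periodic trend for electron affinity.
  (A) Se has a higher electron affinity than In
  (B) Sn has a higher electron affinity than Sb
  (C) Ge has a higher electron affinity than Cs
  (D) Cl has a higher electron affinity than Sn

(B)

The general trend: electron affinity increases across a period and decreases down a group.
(A) Se (period 4, group 16) vs In (period 5, group 13): the stated order agrees with the simple trend.
(B) Sn (period 5, group 14) vs Sb (period 5, group 15): the stated order contradicts the simple trend.
(C) Ge (period 4, group 14) vs Cs (period 6, group 1): the stated order agrees with the simple trend.
(D) Cl (period 3, group 17) vs Sn (period 5, group 14): the stated order agrees with the simple trend.
The exception is (B): adding an electron to Sb's half-filled 5p³ is unfavourable, so Sn has the more exothermic EA.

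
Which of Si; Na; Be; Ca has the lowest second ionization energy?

Ca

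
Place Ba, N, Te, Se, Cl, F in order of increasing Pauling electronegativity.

Electronegativity increases across a period and decreases down a group, tracking effective nuclear charge and atomic size.
These span different periods and groups, so the two trends combine.
Te > Ba: relative to Ba, both the across-period and down-group shifts push Te's electronegativity up.
Se > Te: they share group 16; the group trend gives Se the larger value.
N > Se: the two effects oppose for this pair; the down-group effect wins (3.04 vs 2.55).
Cl > N: period and group pull opposite ways; the across-period shift dominates (3.16 vs 3.04).
F > Cl: they share group 17; the group trend gives F the larger value.
For reference (Pauling): N 3.04, F 3.98, Cl 3.16, Se 2.55, Te 2.10, Ba 0.89.
So from lowest to highest: Ba < Te < Se < N < Cl < F.

Ba, Te, Se, N, Cl, F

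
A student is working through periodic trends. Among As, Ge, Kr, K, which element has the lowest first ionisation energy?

K is in period 4, group 1; Ge is in period 4, group 14; As is in period 4, group 15; Kr is in period 4, group 18.
Removing the outermost electron gets harder across a period and easier down a group.
All lie in period 4, so first ionization energy increases left to right.
The lowest first ionisation energy among these belongs to K.

K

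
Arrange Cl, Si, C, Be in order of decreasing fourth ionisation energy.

Be > C > Cl > Si

Consider each +3 ion: Cl³⁺ still has 4 valence electrons; Si³⁺ still has 1 valence electron; C³⁺ still has 1 valence electron; Be³⁺ is already 1 electron into the core.
Core electrons are held far more tightly than valence electrons, so Be tops the IE_4 order.
Valence configurations: Cl³⁺ [Ne]3s²3p², Si³⁺ [Ne]3s¹, C³⁺ [He]2s¹.
Tabulated IE_4 (kJ/mol): Cl 5159, Si 4356, C 6223, Be 21007.
Hence IE_4: Si < Cl < C < Be.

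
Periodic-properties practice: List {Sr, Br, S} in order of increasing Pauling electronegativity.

Sr, S, Br

S is in period 3, group 16; Br is in period 4, group 17; Sr is in period 5, group 2.
Smaller atoms with higher effective nuclear charge are more electronegative.
Neither a single period nor a single group — weigh both effects.
S > Sr: both effects reinforce here, so S is clearly the higher of the two.
Br > S: period and group pull opposite ways; the across-period shift dominates (2.96 vs 2.58).
Approximate values (Pauling): S 2.58, Br 2.96, Sr 0.95.
So from lowest to highest: Sr < S < Br.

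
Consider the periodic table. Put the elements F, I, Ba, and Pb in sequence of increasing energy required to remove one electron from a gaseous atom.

Ba, Pb, I, F

First ionization energy rises across a period (greater Z_eff holds electrons more tightly) and falls down a group (valence electrons are farther from the nucleus).
Here both period and group differ, so the two effects have to be weighed against each other.
Pb > Ba: both are in period 6; the period trend gives Pb the larger value.
I > Pb: relative to Pb, both the across-period and down-group shifts push I's first ionization energy up.
F > I: they share group 17; the group trend gives F the larger value.
For reference (kJ/mol): F 1681, I 1008, Ba 503, Pb 716.
So from lowest to highest: Ba < Pb < I < F.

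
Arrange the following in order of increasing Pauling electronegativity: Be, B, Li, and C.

Li < Be < B < C

EN rises left→right (higher Z_eff, smaller atoms) and falls top→bottom (larger, more shielded atoms).
All lie in period 2, so electronegativity increases left to right.
So from lowest to highest: Li < Be < B < C.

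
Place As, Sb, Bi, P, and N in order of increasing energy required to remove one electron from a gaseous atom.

N is in period 2, group 15; P is in period 3, group 15; As is in period 4, group 15; Sb is in period 5, group 15; Bi is in period 6, group 15.
Across a period the outer electron is held more tightly (higher IE₁); down a group it sits in a higher shell, more shielded, and comes off more easily.
All are in group 15, so first ionization energy increases up the group.
So from lowest to highest: Bi < Sb < As < P < N.

Bi, Sb, As, P, N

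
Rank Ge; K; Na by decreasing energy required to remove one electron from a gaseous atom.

Ge, Na, K

Na is in period 3, group 1; K is in period 4, group 1; Ge is in period 4, group 14.
First ionization energy rises across a period (greater Z_eff holds electrons more tightly) and falls down a group (valence electrons are farther from the nucleus).
These span different periods and groups, so the two trends combine.
Na > K: they share group 1; the group trend gives Na the larger value.
Ge > Na: the two effects oppose for this pair; the across-period effect wins (762 vs 496 kJ/mol).
Approximate values (kJ/mol): Na 496, K 419, Ge 762.
So from highest to lowest: Ge > Na > K.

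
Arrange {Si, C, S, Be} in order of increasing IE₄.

The fourth ionization energy removes an electron from the +3 ion. For each element: Si³⁺ still has 1 valence electron; C³⁺ still has 1 valence electron; S³⁺ still has 3 valence electrons; Be³⁺ is already 1 electron into the core.
Core electrons are held far more tightly than valence electrons, so Be tops the IE_4 order.
Valence configurations: Si³⁺ [Ne]3s¹, C³⁺ [He]2s¹, S³⁺ [Ne]3s²3p¹.
Tabulated IE_4 (kJ/mol): Si 4356, C 6223, S 4556, Be 21007.
Hence IE_4: Si < S < C < Be.

Si < S < C < Be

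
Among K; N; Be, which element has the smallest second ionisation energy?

Be

The second ionization energy removes an electron from the +1 ion. For each element: K⁺ is the bare [Ar] core; N⁺ still has 4 valence electrons; Be⁺ still has 1 valence electron.
Core electrons are held far more tightly than valence electrons, so K tops the IE_2 order.
Valence configurations: N⁺ [He]2s²2p², Be⁺ [He]2s¹.
Tabulated IE_2 (kJ/mol): K 3052, N 2856, Be 1757.
Putting it together, IE_2: Be < N < K.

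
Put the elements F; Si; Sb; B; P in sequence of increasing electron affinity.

B is in period 2, group 13; F is in period 2, group 17; Si is in period 3, group 14; P is in period 3, group 15; Sb is in period 5, group 15.
Adding an electron releases more energy for atoms nearer the top right (short of the noble gases).
Neither a single period nor a single group — weigh both effects.
P > B: period and group pull opposite ways; the across-period shift dominates (72 vs 27 kJ/mol).
Sb > P: this pair runs against the simple trend — see the exception note.
Si > Sb: the two effects oppose for this pair; the down-group effect wins (134 vs 103 kJ/mol).
F > Si: relative to Si, both the across-period and down-group shifts push F's electron affinity up.
Note the exception: Sb has a higher electron affinity than P, contrary to the simple trend — both are half-filled np³, but the pairing/repulsion penalty for the added electron shrinks as the p orbitals become larger and more diffuse down the group, and for Sb that outweighs the weaker nuclear attraction.
Note the exception: Si has a higher electron affinity than P, contrary to the simple trend — adding an electron to P's half-filled 3p³ is unfavourable, so Si (3p²) has the more exothermic EA.
Approximate values (kJ/mol): B 27, F 328, Si 134, P 72, Sb 103.
So from lowest to highest: B < P < Sb < Si < F.

B, P, Sb, Si, F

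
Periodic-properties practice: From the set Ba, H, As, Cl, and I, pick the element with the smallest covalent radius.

H

Moving right in a period, electrons are added to the same shell under a stronger nuclear pull, so atoms get smaller; moving down, a new shell is opened and atoms get larger.
These span different periods and groups, so the two trends combine.
Cl > H: the two effects oppose for this pair; the down-group effect wins (99 vs 32 pm).
As > Cl: relative to Cl, both the across-period and down-group shifts push As's atomic radius up.
I > As: period and group pull opposite ways; the down-group shift dominates (133 vs 121 pm).
Ba > I: relative to I, both the across-period and down-group shifts push Ba's atomic radius up.
Approximate values (pm): H 32, Cl 99, As 121, I 133, Ba 196.
The smallest covalent radius among these belongs to H.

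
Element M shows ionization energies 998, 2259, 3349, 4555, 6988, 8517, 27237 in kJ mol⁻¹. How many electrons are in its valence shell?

Look for the largest jump between consecutive ionization energies: IE7/IE6 ≈ 3.2, far larger than any earlier ratio.
That jump marks the point where a core electron is being removed. So the atom has 6 valence electrons.

6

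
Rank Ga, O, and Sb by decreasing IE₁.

O is in period 2, group 16; Ga is in period 4, group 13; Sb is in period 5, group 15.
Across a period the outer electron is held more tightly (higher IE₁); down a group it sits in a higher shell, more shielded, and comes off more easily.
Here both period and group differ, so the two effects have to be weighed against each other.
Sb > Ga: the two effects oppose for this pair; the across-period effect wins (831 vs 579 kJ/mol).
O > Sb: both effects reinforce here, so O is clearly the higher of the two.
Tabulated first ionization energy (kJ/mol): O 1314, Ga 579, Sb 831.
So from highest to lowest: O > Sb > Ga.

O > Sb > Ga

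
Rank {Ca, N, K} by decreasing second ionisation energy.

K > N > Ca

IE_2 is the cost of taking one more electron from the +1 cation: Ca⁺ still has 1 valence electron; N⁺ still has 4 valence electrons; K⁺ is the bare [Ar] core.
Core electrons are held far more tightly than valence electrons, so K tops the IE_2 order.
Valence configurations: Ca⁺ [Ar]4s¹, N⁺ [He]2s²2p².
Approximate IE_2 values (kJ/mol): Ca 1145, N 2856, K 3052.
Overall IE_2 order: Ca < N < K.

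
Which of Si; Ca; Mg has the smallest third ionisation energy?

The third ionization energy removes an electron from the +2 ion. For each element: Si²⁺ still has 2 valence electrons; Ca²⁺ is the bare [Ar] core; Mg²⁺ is the bare [Ne] core.
Pulling an electron out of a noble-gas core costs far more than removing a remaining valence electron, so Ca and Mg sit at the high end of IE_3.
Approximate IE_3 values (kJ/mol): Si 3232, Ca 4912, Mg 7733.
Hence IE_3: Si < Ca < Mg.

Si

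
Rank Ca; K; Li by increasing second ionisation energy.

Consider each +1 ion: Ca⁺ still has 1 valence electron; K⁺ is the bare [Ar] core; Li⁺ is the bare [He] core.
Breaking into a closed-shell core is much more expensive than removing a leftover valence electron — K and Li have the largest IE_2 here.
Tabulated IE_2 (kJ/mol): Ca 1145, K 3052, Li 7298.
Hence IE_2: Ca < K < Li.

Ca < K < Li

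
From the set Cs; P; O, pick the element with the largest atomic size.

Cs

Across a period the added protons contract the valence shell; down a group each new principal shell makes the atom larger.
These span different periods and groups, so the two trends combine.
P > O: both effects reinforce here, so P is clearly the larger of the two.
Cs > P: both effects reinforce here, so Cs is clearly the larger of the two.
For reference (pm): O 63, P 111, Cs 232.
The largest atomic size among these belongs to Cs.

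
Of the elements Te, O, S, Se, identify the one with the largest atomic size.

O is in period 2, group 16; S is in period 3, group 16; Se is in period 4, group 16; Te is in period 5, group 16.
Radius decreases left→right (rising Z_eff, same n) and increases top→bottom (higher n).
All are in group 16, so atomic radius increases down the group.
The largest atomic size among these belongs to Te.

Te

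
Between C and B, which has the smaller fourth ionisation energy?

C

After 3 electrons have been removed, what remains? C³⁺ still has 1 valence electron; B³⁺ is the bare [He] core.
Breaking into a closed-shell core is much more expensive than removing a leftover valence electron — B has the largest IE_4 here.
The numbers (kJ/mol): C 6223, B 25026.
Hence IE_4: C < B.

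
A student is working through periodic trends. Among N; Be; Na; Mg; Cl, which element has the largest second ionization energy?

The second ionization energy removes an electron from the +1 ion. For each element: N⁺ still has 4 valence electrons; Be⁺ still has 1 valence electron; Na⁺ is the bare [Ne] core; Mg⁺ still has 1 valence electron; Cl⁺ still has 6 valence electrons.
Core electrons are held far more tightly than valence electrons, so Na tops the IE_2 order.
Valence configurations: N⁺ [He]2s²2p², Be⁺ [He]2s¹, Mg⁺ [Ne]3s¹, Cl⁺ [Ne]3s²3p⁴.
Tabulated IE_2 (kJ/mol): N 2856, Be 1757, Na 4562, Mg 1451, Cl 2298.
Overall IE_2 order: Mg < Be < Cl < N < Na.

Na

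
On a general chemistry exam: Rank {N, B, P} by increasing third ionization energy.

P < B < N

Consider each +2 ion: N²⁺ still has 3 valence electrons; B²⁺ still has 1 valence electron; P²⁺ still has 3 valence electrons.
All are still removing valence electrons, so compare the +2 ions as you would atoms: IE_3 generally rises across a period (higher Z_eff) and falls down a group (larger shell), subject to the usual subshell exceptions.
Valence configurations: N²⁺ [He]2s²2p¹, B²⁺ [He]2s¹, P²⁺ [Ne]3s²3p¹.
Approximate IE_3 values (kJ/mol): N 4578, B 3660, P 2914.
Putting it together, IE_3: P < B < N.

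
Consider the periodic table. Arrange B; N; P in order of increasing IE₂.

IE_2 is the cost of taking one more electron from the +1 cation: B⁺ still has 2 valence electrons; N⁺ still has 4 valence electrons; P⁺ still has 4 valence electrons.
All are still removing valence electrons, so compare the +1 ions as you would atoms: IE_2 generally rises across a period (higher Z_eff) and falls down a group (larger shell), subject to the usual subshell exceptions.
Valence configurations: B⁺ [He]2s², N⁺ [He]2s²2p², P⁺ [Ne]3s²3p².
Tabulated IE_2 (kJ/mol): B 2427, N 2856, P 1907.
Hence IE_2: P < B < N.

P, B, N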